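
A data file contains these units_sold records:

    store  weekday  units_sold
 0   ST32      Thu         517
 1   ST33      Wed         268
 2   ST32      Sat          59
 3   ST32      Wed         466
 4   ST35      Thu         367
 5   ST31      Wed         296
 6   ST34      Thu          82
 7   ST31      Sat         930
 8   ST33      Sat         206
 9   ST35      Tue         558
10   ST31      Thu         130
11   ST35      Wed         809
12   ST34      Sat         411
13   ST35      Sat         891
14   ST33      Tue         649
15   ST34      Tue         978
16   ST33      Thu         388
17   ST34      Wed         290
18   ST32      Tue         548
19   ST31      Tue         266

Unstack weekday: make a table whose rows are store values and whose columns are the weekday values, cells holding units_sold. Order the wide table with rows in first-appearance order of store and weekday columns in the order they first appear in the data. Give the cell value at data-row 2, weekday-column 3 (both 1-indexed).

With rows in first-appearance order of store, row 2 is store=ST33. weekday columns in first-appearance order: Thu, Wed, Sat, Tue; column 3 is Sat.
Long rows with store=ST33, weekday=Sat: units_sold = 206.

206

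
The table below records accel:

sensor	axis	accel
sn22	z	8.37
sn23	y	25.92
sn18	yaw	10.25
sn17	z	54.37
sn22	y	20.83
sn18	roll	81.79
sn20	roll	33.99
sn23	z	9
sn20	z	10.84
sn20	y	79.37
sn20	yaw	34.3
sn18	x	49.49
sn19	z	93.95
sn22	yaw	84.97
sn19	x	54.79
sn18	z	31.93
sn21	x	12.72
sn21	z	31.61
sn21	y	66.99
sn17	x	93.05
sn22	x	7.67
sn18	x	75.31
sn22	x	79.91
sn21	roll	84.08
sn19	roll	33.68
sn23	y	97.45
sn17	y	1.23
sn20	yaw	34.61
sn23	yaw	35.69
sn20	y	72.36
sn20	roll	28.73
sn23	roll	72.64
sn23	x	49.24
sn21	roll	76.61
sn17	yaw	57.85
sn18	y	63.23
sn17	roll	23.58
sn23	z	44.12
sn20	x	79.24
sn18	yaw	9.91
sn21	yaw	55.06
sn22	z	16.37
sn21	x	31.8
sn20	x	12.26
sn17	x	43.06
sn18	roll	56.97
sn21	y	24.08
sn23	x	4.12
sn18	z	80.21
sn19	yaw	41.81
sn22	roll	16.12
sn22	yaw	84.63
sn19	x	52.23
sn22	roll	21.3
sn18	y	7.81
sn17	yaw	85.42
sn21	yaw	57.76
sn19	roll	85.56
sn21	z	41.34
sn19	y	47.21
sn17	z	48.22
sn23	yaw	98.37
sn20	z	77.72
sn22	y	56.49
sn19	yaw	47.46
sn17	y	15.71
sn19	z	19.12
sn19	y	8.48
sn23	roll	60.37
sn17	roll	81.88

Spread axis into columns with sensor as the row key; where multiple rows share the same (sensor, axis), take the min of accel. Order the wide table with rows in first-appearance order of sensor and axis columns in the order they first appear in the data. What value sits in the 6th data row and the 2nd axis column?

With rows in first-appearance order of sensor, row 6 is sensor=sn19. axis columns in first-appearance order: z, y, yaw, roll, x; column 2 is y.
Long rows with sensor=sn19, axis=y: min(47.21, 8.48) = 8.48.

8.48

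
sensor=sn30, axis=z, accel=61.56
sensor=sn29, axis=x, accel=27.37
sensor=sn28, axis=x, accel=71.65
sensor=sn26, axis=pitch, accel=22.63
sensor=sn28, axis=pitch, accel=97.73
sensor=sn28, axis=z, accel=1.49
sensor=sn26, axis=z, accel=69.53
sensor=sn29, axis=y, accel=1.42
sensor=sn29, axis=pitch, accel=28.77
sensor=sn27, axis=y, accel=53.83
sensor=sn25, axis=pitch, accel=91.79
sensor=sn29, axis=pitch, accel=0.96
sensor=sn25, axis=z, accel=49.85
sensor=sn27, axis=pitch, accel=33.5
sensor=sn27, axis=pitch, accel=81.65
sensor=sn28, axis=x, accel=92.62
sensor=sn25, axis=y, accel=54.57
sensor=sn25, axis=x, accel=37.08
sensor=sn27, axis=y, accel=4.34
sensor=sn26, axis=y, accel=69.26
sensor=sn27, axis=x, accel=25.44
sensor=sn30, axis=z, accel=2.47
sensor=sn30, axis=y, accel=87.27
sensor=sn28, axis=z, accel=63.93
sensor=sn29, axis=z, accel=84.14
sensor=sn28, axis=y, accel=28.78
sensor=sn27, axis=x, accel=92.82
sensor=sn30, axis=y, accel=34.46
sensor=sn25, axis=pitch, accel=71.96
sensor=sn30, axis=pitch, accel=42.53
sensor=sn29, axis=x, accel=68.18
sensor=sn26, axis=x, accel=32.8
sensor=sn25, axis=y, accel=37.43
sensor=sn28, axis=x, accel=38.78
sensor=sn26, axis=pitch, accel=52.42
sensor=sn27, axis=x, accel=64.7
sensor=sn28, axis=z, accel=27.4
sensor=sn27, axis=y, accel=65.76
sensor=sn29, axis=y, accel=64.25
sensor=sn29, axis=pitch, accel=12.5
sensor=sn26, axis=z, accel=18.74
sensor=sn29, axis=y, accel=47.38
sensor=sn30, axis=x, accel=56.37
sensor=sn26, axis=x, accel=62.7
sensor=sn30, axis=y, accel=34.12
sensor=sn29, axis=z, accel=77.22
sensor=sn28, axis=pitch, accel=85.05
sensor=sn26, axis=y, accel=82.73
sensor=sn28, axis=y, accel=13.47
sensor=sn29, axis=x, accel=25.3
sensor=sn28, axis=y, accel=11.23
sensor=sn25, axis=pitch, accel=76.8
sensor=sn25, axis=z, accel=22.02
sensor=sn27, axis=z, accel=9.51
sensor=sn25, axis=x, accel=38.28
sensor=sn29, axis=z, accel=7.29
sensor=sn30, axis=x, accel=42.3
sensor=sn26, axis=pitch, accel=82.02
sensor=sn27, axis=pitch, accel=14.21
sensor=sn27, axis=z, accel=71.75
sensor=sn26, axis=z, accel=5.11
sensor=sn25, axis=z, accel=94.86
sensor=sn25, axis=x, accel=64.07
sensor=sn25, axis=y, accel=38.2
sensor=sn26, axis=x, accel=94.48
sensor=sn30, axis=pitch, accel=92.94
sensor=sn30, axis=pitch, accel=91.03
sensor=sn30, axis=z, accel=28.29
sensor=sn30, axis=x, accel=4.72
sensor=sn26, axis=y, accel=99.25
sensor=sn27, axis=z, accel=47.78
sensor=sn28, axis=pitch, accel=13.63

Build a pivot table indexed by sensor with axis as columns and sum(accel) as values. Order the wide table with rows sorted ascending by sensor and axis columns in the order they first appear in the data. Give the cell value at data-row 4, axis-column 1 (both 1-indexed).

With rows sorted ascending by sensor, row 4 is sensor=sn28. axis columns in first-appearance order: z, x, pitch, y; column 1 is z.
Long rows with sensor=sn28, axis=z: 1.49 + 63.93 + 27.4 = 92.82.

92.82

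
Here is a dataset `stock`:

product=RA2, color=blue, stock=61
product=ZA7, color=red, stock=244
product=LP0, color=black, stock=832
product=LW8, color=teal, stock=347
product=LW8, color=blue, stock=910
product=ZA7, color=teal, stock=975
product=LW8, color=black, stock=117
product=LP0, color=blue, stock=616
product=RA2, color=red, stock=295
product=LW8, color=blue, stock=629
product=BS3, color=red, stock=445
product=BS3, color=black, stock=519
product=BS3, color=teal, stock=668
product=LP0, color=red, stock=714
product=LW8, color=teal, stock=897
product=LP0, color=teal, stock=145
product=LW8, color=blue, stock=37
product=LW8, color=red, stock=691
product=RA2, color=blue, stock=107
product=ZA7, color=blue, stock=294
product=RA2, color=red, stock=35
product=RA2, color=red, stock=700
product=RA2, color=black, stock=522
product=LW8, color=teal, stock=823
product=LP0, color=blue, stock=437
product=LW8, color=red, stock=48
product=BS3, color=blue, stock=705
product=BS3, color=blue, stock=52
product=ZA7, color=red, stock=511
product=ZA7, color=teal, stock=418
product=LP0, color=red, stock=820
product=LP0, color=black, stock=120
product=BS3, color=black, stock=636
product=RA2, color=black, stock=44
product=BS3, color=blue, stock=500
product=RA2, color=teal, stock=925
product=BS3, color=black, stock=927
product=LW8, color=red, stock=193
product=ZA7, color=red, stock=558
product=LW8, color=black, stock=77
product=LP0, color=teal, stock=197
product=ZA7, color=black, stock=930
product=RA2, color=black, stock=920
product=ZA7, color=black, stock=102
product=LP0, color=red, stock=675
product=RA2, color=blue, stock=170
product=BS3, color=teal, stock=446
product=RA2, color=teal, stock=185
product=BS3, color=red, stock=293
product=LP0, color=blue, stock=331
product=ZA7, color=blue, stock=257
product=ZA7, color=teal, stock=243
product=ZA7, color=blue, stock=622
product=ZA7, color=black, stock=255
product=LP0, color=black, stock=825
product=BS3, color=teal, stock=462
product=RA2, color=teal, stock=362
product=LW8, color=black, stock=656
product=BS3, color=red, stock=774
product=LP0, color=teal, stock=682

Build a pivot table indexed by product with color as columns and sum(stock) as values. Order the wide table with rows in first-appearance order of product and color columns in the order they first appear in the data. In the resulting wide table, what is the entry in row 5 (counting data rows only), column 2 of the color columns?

1512

With rows in first-appearance order of product, row 5 is product=BS3. color columns in first-appearance order: blue, red, black, teal; column 2 is red.
Long rows with product=BS3, color=red: 445 + 293 + 774 = 1512.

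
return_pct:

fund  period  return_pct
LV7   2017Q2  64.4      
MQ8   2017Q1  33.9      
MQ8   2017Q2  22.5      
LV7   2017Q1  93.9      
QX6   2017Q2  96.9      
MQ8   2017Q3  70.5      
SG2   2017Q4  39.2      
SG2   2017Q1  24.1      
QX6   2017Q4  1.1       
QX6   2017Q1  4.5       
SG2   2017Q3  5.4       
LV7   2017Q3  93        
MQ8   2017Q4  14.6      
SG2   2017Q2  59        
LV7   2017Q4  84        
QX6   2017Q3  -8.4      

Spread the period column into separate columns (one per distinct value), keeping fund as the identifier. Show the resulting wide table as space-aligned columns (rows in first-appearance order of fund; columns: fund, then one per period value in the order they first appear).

Columns: fund plus the 4 distinct period values (2017Q2, 2017Q1, 2017Q3, 2017Q4).
For example, row LV7 column 2017Q2 takes return_pct=64.4 from the long row (LV7, 2017Q2).

fund  2017Q2  2017Q1  2017Q3  2017Q4
LV7   64.4    93.9    93      84    
MQ8   22.5    33.9    70.5    14.6  
QX6   96.9    4.5     -8.4    1.1   
SG2   59      24.1    5.4     39.2  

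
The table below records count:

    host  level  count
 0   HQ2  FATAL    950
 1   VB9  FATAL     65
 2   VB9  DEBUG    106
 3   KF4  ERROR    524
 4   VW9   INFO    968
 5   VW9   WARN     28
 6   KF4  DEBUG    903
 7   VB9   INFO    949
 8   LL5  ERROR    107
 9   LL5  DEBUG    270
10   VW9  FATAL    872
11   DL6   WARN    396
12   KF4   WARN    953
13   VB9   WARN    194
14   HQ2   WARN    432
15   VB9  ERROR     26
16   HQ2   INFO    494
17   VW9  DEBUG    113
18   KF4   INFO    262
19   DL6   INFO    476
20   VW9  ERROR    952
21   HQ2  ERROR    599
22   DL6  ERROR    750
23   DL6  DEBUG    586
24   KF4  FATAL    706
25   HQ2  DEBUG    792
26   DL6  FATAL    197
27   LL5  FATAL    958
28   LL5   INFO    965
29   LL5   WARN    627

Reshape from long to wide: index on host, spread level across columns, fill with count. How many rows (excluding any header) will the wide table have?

6 distinct host values → 6 rows.

6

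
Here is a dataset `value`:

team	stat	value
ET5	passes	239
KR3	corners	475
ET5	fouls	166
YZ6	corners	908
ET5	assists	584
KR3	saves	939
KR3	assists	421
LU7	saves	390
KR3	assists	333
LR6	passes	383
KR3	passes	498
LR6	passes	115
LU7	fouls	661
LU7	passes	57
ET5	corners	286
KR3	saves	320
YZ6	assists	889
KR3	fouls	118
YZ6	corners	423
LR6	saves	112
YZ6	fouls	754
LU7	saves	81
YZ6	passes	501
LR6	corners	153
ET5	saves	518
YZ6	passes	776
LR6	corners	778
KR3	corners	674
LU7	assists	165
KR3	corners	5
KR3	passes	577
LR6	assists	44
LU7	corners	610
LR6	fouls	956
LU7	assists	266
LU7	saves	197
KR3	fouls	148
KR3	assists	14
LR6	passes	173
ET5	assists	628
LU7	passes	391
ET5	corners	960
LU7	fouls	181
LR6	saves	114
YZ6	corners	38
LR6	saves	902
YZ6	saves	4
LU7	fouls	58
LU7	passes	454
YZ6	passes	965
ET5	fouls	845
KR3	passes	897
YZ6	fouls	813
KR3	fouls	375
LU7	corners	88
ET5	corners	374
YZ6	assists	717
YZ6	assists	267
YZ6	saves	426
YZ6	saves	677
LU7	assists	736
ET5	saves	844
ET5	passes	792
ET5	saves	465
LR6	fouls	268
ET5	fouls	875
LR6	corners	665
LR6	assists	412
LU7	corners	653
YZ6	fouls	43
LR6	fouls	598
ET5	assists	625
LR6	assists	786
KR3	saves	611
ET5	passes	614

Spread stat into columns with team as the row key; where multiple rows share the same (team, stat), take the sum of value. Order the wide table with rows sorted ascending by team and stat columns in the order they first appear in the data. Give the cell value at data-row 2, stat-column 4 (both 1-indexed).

With rows sorted ascending by team, row 2 is team=KR3. stat columns in first-appearance order: passes, corners, fouls, assists, saves; column 4 is assists.
Long rows with team=KR3, stat=assists: 421 + 333 + 14 = 768.

768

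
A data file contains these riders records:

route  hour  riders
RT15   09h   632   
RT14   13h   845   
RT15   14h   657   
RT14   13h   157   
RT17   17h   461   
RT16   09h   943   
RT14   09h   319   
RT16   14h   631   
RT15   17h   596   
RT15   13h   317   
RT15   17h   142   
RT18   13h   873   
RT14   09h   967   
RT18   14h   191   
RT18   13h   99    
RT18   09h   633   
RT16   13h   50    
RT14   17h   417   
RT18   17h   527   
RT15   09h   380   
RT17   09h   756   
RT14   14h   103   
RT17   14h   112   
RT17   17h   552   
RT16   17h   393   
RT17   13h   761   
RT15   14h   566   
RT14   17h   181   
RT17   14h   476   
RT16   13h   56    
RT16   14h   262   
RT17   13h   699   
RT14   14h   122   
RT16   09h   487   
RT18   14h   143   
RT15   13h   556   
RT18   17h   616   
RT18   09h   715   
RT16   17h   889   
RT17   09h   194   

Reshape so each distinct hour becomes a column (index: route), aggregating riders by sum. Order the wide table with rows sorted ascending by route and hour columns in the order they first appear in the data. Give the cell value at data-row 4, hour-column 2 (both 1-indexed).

With rows sorted ascending by route, row 4 is route=RT17. hour columns in first-appearance order: 09h, 13h, 14h, 17h; column 2 is 13h.
Long rows with route=RT17, hour=13h: 761 + 699 = 1460.

1460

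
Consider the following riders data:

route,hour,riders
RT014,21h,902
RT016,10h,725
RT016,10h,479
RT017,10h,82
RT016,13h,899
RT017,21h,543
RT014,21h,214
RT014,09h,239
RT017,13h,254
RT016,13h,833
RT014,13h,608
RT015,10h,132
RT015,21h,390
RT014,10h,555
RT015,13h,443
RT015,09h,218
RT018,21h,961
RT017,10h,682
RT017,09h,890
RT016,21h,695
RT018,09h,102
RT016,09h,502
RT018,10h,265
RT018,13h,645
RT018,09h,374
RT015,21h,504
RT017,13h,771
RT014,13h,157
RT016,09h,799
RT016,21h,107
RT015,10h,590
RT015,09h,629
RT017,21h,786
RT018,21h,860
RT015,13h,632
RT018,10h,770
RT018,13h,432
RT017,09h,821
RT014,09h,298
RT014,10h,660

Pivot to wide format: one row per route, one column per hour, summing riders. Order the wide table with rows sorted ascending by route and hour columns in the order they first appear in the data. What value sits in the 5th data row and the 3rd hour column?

With rows sorted ascending by route, row 5 is route=RT018. hour columns in first-appearance order: 21h, 10h, 13h, 09h; column 3 is 13h.
Long rows with route=RT018, hour=13h: 645 + 432 = 1077.

1077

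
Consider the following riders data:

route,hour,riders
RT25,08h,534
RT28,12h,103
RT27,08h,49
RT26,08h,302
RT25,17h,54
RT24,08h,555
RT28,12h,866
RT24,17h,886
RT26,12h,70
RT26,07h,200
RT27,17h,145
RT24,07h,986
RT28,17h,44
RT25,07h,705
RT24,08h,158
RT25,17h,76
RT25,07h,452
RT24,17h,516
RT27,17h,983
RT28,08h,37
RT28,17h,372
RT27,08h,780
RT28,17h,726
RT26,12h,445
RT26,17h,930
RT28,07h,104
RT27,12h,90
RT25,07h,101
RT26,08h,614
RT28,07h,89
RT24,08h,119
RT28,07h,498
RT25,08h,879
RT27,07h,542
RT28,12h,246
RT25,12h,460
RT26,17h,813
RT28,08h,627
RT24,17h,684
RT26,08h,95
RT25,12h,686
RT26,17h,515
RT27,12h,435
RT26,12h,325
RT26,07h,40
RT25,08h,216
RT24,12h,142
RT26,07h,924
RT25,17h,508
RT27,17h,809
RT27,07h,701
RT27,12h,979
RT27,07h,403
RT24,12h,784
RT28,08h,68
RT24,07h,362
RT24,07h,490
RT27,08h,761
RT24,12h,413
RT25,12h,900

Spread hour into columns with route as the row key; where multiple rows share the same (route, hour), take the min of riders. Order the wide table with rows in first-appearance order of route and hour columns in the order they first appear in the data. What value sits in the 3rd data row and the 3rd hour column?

With rows in first-appearance order of route, row 3 is route=RT27. hour columns in first-appearance order: 08h, 12h, 17h, 07h; column 3 is 17h.
Long rows with route=RT27, hour=17h: min(145, 983, 809) = 145.

145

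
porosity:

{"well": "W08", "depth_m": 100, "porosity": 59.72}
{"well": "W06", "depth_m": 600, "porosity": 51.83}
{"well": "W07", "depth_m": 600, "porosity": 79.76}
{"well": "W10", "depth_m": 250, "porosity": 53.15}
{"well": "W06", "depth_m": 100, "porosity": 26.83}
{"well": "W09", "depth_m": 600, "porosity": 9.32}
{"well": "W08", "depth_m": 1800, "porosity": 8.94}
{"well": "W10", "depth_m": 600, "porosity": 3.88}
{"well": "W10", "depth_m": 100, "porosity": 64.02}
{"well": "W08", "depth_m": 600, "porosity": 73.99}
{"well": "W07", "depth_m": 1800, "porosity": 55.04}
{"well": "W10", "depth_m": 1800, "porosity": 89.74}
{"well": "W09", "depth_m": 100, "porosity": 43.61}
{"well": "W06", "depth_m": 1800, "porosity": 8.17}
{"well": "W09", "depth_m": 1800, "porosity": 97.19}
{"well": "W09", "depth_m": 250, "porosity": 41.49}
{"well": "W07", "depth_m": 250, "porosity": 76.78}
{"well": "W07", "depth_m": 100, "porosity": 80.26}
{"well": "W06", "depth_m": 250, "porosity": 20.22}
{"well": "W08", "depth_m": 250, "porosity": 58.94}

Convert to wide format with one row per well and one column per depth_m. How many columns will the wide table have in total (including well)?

1 column for well plus 4 distinct depth_m values → 5 columns.

5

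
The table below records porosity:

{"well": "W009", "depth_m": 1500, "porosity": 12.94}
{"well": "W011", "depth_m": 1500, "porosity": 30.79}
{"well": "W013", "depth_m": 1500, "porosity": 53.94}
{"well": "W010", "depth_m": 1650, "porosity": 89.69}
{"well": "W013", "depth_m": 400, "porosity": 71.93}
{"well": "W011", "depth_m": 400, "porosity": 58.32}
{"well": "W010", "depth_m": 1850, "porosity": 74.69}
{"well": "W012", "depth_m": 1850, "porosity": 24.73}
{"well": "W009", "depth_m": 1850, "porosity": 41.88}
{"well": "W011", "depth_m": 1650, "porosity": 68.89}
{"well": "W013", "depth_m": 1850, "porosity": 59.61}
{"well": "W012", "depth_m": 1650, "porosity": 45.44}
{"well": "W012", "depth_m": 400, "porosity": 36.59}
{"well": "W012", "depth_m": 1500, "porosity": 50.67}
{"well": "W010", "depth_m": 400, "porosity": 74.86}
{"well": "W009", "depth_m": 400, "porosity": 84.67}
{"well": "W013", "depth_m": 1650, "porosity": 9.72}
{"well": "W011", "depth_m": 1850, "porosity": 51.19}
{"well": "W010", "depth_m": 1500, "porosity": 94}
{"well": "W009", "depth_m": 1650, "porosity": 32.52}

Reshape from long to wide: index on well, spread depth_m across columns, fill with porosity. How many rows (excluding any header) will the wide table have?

5 distinct well values → 5 rows.

5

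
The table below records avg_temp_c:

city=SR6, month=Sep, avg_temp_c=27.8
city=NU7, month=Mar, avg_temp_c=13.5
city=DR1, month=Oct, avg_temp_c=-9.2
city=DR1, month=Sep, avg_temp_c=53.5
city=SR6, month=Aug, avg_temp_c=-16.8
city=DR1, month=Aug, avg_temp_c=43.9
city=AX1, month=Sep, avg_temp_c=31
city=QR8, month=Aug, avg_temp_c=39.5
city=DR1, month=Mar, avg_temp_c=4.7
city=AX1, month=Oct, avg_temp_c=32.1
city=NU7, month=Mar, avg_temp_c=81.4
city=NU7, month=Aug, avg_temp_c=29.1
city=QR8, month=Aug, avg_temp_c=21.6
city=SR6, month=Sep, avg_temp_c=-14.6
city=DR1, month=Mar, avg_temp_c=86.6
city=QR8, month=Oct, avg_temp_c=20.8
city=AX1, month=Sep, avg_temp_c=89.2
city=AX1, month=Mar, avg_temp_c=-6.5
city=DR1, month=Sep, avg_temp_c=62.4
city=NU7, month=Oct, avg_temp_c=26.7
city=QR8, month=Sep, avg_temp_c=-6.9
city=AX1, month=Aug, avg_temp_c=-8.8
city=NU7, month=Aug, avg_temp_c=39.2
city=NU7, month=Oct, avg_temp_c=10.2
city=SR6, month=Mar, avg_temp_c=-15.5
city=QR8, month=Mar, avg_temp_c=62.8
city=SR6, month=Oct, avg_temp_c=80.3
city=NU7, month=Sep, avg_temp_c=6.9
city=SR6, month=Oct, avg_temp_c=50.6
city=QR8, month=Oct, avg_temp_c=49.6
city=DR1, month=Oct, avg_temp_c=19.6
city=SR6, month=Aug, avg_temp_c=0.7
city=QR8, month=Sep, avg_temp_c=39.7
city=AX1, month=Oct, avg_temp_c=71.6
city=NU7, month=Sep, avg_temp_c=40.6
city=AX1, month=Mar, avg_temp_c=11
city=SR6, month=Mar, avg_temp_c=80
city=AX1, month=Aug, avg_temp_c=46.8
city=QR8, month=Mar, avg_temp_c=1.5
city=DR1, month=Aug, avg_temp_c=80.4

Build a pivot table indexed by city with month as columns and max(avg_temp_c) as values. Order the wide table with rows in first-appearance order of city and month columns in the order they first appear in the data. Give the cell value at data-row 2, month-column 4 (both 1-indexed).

With rows in first-appearance order of city, row 2 is city=NU7. month columns in first-appearance order: Sep, Mar, Oct, Aug; column 4 is Aug.
Long rows with city=NU7, month=Aug: max(29.1, 39.2) = 39.2.

39.2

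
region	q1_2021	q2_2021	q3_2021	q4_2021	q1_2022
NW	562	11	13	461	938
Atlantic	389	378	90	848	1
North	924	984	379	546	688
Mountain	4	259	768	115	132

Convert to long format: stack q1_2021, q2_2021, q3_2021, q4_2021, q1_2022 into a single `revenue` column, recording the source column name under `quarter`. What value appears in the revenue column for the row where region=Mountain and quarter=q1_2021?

Unpivoting turns each (region, wide-column) pair into one long row.
The wide cell at row Mountain, column q1_2021 holds 4, so the long row (Mountain, q1_2021) has revenue=4.

4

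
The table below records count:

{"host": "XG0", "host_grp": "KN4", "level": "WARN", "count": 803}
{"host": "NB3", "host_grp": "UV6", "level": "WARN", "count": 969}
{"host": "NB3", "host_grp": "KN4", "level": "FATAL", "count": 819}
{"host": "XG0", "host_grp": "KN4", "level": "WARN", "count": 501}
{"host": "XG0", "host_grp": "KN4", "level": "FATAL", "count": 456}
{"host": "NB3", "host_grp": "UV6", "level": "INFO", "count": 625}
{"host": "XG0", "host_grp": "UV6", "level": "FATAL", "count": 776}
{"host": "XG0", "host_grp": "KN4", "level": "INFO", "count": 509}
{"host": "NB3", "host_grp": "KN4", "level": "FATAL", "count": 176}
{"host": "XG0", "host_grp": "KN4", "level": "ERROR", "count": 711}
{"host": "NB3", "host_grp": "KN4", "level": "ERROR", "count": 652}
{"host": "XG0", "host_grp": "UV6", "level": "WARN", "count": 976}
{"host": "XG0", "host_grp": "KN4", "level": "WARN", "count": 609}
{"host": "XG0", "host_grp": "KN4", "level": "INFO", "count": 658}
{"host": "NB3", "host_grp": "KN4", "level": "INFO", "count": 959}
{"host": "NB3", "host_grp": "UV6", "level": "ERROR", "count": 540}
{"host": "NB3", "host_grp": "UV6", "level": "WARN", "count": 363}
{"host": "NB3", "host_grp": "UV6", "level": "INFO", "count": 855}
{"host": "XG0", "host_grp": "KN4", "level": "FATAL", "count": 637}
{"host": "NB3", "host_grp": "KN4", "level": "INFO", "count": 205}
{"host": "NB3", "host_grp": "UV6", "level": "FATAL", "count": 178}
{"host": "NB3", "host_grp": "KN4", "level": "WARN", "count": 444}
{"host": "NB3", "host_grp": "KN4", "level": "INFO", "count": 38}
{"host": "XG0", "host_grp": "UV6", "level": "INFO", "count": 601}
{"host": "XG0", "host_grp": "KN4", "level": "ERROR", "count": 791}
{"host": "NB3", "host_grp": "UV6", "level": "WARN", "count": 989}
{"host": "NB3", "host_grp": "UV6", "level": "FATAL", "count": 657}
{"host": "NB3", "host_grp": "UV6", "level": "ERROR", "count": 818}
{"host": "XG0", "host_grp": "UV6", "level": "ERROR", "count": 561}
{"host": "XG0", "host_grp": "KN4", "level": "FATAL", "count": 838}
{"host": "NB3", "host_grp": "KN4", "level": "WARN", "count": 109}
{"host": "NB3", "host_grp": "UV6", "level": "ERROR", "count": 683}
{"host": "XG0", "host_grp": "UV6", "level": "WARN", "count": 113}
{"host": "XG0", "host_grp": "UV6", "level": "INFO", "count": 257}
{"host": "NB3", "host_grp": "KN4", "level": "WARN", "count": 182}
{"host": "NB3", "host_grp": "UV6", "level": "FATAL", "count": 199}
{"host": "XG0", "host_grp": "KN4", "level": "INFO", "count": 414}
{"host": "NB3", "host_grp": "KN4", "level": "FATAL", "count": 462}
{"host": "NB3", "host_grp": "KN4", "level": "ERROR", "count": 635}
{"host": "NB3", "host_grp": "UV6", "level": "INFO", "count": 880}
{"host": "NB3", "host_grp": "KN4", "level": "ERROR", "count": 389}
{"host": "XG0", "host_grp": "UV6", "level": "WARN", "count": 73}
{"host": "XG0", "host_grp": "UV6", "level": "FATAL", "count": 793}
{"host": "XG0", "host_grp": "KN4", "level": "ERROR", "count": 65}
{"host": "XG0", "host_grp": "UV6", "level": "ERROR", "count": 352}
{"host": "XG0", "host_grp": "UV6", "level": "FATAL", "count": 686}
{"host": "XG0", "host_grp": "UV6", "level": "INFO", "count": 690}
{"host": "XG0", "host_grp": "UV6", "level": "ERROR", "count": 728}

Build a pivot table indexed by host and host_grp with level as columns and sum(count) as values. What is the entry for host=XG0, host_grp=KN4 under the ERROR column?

Rows with host=XG0, host_grp=KN4 and level=ERROR: count values are 711, 791, 65.
711 + 791 + 65 = 1567.

1567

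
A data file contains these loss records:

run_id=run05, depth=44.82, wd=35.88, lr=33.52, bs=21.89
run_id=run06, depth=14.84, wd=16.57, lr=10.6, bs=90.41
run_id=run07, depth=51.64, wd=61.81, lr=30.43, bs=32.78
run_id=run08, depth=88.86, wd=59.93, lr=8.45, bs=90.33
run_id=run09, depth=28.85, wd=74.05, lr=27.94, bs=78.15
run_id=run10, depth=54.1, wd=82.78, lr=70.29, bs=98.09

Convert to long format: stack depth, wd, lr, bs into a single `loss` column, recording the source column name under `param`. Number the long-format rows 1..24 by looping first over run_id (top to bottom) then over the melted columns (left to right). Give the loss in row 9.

24 rows total (6 × 4). Row 9: index ⌊(9-1)/4⌋ = 2 into run_id → run07; (9-1) mod 4 = 0 into the melted columns → depth.
So row 9 is (run07, depth, 51.64); loss = 51.64.

51.64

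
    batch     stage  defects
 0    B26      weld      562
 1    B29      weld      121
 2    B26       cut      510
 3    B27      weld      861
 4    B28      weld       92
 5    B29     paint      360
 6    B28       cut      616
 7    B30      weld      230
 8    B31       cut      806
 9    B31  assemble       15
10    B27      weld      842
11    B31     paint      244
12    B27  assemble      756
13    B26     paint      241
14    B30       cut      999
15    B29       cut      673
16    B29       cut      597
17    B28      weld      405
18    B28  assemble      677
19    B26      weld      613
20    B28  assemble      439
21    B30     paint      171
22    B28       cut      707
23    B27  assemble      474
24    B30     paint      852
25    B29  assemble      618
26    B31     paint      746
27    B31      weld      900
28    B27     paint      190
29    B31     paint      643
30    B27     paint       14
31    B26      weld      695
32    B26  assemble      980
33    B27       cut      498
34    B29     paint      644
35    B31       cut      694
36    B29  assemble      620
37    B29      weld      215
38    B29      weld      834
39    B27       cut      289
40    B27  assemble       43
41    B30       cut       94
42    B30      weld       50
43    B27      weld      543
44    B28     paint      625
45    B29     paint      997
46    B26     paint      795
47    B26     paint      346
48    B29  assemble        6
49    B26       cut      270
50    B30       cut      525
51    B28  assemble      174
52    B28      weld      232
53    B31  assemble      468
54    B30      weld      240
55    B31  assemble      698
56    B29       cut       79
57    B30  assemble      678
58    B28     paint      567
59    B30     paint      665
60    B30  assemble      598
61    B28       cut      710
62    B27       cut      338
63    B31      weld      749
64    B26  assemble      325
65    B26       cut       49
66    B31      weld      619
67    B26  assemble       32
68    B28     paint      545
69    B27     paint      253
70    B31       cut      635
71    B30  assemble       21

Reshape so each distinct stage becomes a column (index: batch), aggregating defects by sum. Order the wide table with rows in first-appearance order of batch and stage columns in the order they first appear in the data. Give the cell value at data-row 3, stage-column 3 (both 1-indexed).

With rows in first-appearance order of batch, row 3 is batch=B27. stage columns in first-appearance order: weld, cut, paint, assemble; column 3 is paint.
Long rows with batch=B27, stage=paint: 190 + 14 + 253 = 457.

457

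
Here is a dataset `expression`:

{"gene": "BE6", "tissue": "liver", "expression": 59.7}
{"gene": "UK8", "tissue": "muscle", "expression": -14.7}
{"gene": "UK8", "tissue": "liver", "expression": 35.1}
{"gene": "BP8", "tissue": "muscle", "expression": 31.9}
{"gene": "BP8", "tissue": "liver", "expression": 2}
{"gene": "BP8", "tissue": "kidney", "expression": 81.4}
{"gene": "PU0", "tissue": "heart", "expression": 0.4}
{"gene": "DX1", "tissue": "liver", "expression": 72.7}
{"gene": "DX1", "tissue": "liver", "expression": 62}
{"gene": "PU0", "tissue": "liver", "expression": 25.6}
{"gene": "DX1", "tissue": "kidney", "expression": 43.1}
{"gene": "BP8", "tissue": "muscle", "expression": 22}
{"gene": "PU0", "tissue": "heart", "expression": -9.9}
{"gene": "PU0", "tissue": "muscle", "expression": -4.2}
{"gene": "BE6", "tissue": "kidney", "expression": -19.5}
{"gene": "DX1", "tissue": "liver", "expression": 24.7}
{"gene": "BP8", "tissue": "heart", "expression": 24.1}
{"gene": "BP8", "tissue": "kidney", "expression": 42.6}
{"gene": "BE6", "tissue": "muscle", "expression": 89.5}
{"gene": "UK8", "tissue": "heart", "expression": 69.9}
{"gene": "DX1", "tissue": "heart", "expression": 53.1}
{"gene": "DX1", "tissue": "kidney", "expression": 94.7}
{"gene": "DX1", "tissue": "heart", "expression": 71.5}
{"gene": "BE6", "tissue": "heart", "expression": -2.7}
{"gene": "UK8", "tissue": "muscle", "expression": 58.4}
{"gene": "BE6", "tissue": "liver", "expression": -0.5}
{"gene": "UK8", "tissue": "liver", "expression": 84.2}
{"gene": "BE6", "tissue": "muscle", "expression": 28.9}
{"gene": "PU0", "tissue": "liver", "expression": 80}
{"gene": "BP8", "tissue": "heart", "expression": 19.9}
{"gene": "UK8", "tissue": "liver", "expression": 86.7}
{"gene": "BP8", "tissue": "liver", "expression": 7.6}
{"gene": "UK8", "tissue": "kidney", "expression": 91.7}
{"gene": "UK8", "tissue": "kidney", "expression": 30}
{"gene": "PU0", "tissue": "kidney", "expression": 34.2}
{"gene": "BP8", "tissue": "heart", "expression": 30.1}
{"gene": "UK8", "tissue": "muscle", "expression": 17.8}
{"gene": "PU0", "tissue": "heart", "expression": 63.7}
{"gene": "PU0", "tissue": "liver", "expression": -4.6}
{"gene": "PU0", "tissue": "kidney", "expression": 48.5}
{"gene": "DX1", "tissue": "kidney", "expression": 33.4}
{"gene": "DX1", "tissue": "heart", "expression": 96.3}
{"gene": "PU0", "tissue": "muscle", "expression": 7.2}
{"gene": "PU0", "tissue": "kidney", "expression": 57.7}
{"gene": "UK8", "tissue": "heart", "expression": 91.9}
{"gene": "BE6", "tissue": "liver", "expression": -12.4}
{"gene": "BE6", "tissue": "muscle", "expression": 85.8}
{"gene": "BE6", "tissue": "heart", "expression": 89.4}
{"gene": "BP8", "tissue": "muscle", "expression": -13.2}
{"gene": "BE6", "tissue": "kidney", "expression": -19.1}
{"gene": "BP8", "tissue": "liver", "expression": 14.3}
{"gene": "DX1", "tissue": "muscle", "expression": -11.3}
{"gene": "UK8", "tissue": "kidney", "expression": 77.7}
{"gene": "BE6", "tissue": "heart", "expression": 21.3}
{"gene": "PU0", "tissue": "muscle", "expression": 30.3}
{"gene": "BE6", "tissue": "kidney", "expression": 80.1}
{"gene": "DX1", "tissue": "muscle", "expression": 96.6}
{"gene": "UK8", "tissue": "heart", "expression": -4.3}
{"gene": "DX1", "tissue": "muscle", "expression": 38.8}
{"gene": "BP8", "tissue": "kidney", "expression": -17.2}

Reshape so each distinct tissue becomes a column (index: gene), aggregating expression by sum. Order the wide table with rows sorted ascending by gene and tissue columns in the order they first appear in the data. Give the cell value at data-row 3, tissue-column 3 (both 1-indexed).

With rows sorted ascending by gene, row 3 is gene=DX1. tissue columns in first-appearance order: liver, muscle, kidney, heart; column 3 is kidney.
Long rows with gene=DX1, tissue=kidney: 43.1 + 94.7 + 33.4 = 171.2.

171.2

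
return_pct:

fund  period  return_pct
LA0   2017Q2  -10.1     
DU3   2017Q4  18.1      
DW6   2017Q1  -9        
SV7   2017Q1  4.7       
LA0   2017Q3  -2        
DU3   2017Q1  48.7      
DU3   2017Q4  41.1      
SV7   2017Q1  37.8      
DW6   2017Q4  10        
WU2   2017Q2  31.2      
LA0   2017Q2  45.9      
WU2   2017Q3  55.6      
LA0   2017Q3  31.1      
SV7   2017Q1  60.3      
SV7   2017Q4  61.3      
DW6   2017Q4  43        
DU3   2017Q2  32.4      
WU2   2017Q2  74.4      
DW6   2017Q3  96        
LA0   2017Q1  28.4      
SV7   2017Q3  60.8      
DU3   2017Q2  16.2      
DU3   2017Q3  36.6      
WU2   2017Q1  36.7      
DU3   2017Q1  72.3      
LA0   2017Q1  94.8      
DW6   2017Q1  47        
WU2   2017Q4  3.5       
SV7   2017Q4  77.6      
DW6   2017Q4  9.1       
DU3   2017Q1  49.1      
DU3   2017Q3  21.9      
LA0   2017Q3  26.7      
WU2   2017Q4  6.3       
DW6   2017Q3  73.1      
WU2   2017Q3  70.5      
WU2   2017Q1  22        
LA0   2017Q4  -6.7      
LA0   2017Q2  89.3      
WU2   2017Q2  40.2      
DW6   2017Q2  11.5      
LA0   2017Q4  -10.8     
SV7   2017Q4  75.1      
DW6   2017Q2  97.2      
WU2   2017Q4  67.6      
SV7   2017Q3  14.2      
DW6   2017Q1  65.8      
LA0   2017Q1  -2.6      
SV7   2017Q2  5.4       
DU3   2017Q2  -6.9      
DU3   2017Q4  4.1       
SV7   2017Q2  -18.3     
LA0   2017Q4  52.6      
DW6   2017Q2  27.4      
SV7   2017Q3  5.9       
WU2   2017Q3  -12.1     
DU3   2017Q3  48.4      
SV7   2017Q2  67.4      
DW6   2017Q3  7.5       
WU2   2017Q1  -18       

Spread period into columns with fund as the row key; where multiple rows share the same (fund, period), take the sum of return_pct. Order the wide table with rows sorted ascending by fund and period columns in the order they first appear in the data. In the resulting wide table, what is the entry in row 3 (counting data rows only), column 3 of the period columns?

120.6

With rows sorted ascending by fund, row 3 is fund=LA0. period columns in first-appearance order: 2017Q2, 2017Q4, 2017Q1, 2017Q3; column 3 is 2017Q1.
Long rows with fund=LA0, period=2017Q1: 28.4 + 94.8 + -2.6 = 120.6.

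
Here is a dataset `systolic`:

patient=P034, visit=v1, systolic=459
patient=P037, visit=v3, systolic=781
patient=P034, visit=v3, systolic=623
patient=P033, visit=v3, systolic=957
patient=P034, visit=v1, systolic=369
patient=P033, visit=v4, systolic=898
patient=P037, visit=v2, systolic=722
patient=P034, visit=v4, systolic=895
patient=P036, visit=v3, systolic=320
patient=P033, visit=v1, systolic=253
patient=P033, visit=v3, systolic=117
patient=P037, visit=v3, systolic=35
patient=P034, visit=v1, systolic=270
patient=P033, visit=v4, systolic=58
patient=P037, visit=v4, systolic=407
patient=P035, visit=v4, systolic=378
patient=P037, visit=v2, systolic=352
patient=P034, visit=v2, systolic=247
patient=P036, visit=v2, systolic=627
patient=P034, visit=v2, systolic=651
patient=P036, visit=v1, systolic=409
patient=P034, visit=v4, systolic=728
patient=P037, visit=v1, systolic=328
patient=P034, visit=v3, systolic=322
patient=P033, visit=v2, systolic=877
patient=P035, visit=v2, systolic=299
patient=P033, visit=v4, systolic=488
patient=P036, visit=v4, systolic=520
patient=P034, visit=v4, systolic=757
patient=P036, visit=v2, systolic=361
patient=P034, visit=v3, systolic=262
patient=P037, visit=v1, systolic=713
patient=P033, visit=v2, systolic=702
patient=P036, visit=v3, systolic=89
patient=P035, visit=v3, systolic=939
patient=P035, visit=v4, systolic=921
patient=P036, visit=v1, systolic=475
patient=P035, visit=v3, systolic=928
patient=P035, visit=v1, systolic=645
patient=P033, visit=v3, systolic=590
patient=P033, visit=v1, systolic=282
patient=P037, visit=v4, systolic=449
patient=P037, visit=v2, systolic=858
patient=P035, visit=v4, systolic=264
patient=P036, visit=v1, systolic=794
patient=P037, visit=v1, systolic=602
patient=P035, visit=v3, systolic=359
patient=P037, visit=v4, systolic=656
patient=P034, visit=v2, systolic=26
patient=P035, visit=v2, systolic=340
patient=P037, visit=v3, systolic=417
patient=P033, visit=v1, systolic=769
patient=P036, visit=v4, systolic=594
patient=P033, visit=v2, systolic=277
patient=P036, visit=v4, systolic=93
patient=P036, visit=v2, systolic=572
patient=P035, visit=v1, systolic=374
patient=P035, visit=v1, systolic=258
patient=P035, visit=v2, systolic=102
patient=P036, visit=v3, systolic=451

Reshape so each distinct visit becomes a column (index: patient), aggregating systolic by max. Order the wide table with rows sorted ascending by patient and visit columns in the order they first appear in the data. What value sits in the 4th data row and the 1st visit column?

With rows sorted ascending by patient, row 4 is patient=P036. visit columns in first-appearance order: v1, v3, v4, v2; column 1 is v1.
Long rows with patient=P036, visit=v1: max(409, 475, 794) = 794.

794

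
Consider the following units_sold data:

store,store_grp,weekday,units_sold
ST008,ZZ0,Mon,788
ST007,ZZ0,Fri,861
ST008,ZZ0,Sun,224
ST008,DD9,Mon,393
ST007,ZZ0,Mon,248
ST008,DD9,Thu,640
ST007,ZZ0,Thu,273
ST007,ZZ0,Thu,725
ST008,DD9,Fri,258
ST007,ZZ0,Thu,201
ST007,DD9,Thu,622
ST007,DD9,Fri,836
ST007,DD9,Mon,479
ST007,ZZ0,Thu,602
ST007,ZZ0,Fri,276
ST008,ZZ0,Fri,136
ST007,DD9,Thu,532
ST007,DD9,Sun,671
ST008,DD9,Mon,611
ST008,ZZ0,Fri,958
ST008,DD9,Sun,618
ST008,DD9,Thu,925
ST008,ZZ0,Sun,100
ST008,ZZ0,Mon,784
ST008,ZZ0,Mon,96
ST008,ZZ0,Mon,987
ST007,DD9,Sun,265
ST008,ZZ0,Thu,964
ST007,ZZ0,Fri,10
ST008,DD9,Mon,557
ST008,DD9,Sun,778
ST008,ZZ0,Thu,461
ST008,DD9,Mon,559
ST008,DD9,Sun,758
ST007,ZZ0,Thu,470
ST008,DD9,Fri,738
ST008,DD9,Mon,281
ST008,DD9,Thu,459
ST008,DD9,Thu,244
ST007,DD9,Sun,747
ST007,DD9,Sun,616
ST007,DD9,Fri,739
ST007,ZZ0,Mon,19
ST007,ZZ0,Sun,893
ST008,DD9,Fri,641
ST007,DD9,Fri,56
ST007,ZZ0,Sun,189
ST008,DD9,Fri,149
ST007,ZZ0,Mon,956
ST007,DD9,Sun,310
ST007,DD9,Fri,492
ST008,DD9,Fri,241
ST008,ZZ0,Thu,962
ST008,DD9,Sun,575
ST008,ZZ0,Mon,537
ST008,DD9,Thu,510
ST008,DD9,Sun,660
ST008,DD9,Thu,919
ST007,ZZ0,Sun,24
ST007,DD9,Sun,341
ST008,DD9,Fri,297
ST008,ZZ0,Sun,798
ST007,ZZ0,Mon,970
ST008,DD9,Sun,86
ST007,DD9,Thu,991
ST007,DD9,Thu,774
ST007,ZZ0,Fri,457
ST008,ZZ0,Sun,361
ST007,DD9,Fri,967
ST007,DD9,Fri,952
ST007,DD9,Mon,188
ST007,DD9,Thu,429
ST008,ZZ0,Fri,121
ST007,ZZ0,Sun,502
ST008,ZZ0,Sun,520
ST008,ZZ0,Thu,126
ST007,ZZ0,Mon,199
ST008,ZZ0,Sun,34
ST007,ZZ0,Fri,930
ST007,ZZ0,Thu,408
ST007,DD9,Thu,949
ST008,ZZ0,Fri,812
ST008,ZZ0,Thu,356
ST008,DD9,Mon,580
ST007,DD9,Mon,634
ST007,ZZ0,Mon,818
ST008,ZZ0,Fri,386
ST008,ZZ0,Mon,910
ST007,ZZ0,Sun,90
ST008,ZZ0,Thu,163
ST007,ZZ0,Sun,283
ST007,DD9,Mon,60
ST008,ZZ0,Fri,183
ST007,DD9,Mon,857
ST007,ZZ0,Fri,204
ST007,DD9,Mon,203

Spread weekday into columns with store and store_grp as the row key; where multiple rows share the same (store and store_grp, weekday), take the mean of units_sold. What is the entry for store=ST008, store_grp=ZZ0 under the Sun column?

339.50

Rows with store=ST008, store_grp=ZZ0 and weekday=Sun: units_sold values are 224, 100, 798, 361, 520, 34.
(224 + 100 + 798 + 361 + 520 + 34) / 6 = 339.50.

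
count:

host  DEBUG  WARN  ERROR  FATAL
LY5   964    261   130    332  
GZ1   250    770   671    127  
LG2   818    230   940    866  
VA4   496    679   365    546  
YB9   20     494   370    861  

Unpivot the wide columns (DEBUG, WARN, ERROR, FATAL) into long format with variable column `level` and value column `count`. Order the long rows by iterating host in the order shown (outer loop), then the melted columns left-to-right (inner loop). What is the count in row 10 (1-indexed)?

230

20 rows total (5 × 4). Row 10: index ⌊(10-1)/4⌋ = 2 into host → LG2; (10-1) mod 4 = 1 into the melted columns → WARN.
So row 10 is (LG2, WARN, 230); count = 230.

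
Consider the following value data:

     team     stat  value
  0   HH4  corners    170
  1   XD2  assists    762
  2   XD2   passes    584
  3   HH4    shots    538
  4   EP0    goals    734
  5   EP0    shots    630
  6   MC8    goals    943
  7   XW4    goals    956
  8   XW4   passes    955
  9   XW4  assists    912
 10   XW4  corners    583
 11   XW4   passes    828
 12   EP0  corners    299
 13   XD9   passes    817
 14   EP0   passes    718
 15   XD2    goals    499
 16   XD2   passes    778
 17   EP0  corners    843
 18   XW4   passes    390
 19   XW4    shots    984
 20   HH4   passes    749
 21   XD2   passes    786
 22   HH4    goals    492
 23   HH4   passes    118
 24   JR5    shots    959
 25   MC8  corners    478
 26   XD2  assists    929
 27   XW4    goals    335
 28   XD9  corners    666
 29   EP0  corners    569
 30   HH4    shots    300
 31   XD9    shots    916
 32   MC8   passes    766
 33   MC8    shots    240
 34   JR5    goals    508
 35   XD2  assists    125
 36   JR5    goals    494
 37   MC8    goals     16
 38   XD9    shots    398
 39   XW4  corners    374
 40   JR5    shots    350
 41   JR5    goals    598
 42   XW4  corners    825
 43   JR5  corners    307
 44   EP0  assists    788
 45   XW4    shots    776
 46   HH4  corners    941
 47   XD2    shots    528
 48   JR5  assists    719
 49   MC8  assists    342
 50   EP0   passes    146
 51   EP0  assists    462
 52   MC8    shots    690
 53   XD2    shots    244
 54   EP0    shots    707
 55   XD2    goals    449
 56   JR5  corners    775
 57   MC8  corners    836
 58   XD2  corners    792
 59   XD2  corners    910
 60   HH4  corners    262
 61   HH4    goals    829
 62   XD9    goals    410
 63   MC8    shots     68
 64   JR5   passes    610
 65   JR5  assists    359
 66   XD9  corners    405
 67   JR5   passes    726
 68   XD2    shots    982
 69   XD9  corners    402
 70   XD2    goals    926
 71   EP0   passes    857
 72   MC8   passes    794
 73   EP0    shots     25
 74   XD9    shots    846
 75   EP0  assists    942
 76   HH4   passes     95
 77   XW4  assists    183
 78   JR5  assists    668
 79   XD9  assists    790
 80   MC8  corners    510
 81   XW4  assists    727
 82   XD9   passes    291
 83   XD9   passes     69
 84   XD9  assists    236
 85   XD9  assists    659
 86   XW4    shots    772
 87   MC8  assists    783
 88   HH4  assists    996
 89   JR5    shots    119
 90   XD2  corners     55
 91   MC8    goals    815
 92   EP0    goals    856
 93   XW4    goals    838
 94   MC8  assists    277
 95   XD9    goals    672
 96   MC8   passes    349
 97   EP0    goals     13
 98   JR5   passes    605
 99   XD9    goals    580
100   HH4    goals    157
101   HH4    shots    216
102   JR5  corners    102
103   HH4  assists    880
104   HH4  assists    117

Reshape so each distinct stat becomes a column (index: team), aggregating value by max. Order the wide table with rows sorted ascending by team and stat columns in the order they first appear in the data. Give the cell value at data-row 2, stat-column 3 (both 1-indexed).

With rows sorted ascending by team, row 2 is team=HH4. stat columns in first-appearance order: corners, assists, passes, shots, goals; column 3 is passes.
Long rows with team=HH4, stat=passes: max(749, 118, 95) = 749.

749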